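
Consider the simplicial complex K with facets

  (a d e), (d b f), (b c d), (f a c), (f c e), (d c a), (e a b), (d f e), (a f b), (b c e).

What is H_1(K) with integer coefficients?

Take the total order a < b < c < d < e < f on the vertex set. Then K (dimension 2) consists of the simplices:

  0-simplices (6): a, b, c, d, e, f
  1-simplices (15): ab, ac, ad, ae, af, bc, bd, be, bf, cd, ce, cf, de, df, ef
  2-simplices (10): abe, abf, acd, acf, ade, bcd, bce, bdf, cef, def

Hence C_0 ≅ Z^6, C_1 ≅ Z^15, C_2 ≅ Z^10.

∂_1: C_1 → C_0 sends each edge [p,q] (with p < q) to q − p.
The 6×15 boundary matrix has rank 5 and Smith normal form diag(1,1,1,1,1).

Boundary ∂_2: C_2 → C_1 acts by ∂[p,q,r] = [q,r] − [p,r] + [p,q]. For instance
  ∂bce = ce − be + bc,
  ∂cef = ef − cf + ce.
This gives a 15×10 integer matrix of rank 10; reducing to Smith normal form yields diagonal entries (1,1,1,1,1,1,1,1,1,2).

Reading off H_k = ker ∂_k / im ∂_{k+1}:

  H_1: rank ker ∂_1 − rank ∂_2 = (15 − 5) − 10 = 0, and ∂_2 has invariant factor 2 > 1, so H_1 ≅ Z/2.

(K is a triangulation of the real projective plane RP^2.)

H_1 = Z/2.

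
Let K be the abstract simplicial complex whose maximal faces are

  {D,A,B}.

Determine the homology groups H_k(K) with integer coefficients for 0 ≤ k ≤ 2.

Take the total order A < B < D on the vertex set. Then K (dimension 2) consists of the simplices:

  0-simplices (3): A, B, D
  1-simplices (3): AB, AD, BD
  2-simplices (1): ABD

giving chain groups C_0 ≅ Z^3, C_1 ≅ Z^3, C_2 ≅ Z^1.

Boundary ∂_1: C_1 → C_0 sends each edge [p,q] (with p < q) to q − p. For instance
  ∂AB = B − A.
As a 3×3 matrix over Z this has rank 2, with invariant factors (1,1).

∂_2: C_2 → C_1 acts by ∂[p,q,r] = [q,r] − [p,r] + [p,q]. For instance
  ∂ABD = BD − AD + AB.
This gives a 3×1 integer matrix of rank 1; reducing to Smith normal form yields diagonal entries (1).

From H_k ≅ ker(∂_k) / im(∂_{k+1}) we obtain:

  H_0: rank C_0 − rank ∂_1 = 3 − 2 = 1, and the invariant factors of ∂_1 are all 1, so H_0 ≅ Z.
  H_1: rank ker ∂_1 − rank ∂_2 = (3 − 2) − 1 = 0, and the invariant factors of ∂_2 are all 1, so H_1 ≅ 0.
  H_2: rank ker ∂_2 − rank ∂_3 = (1 − 1) − 0 = 0, and there is no ∂_3, so H_2 ≅ 0.

(K is a triangulation of the 2-simplex.)

H_0 = Z,  H_1 = 0,  H_2 = 0.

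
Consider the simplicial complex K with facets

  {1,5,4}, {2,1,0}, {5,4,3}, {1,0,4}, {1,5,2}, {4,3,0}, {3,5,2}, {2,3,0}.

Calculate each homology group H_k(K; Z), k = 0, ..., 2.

Take the total order 0 < 1 < 2 < 3 < 4 < 5 on the vertex set. Then K (dimension 2) consists of the simplices:

  0-simplices (6): [0], [1], [2], [3], [4], [5]
  1-simplices (12): [0,1], [0,2], [0,3], [0,4], [1,2], [1,4], [1,5], [2,3], [2,5], [3,4], [3,5], [4,5]
  2-simplices (8): [0,1,2], [0,1,4], [0,2,3], [0,3,4], [1,2,5], [1,4,5], [2,3,5], [3,4,5]

Hence C_0 ≅ Z^6, C_1 ≅ Z^12, C_2 ≅ Z^8.

Boundary ∂_1: C_1 → C_0 sends each edge [p,q] (with p < q) to q − p.
The resulting 6×12 matrix has rank 5, and its Smith normal form has invariant factors (1,1,1,1,1).

The boundary map ∂_2: C_2 → C_1 sends each 2-simplex [p,q,r] to [q,r] − [p,r] + [p,q]. For instance
  ∂[0,1,4] = [1,4] − [0,4] + [0,1],
  ∂[0,3,4] = [3,4] − [0,4] + [0,3].
The 12×8 boundary matrix has rank 7 and Smith normal form diag(1,1,1,1,1,1,1).

Reading off H_k = ker ∂_k / im ∂_{k+1}:

  H_0: rank C_0 − rank ∂_1 = 6 − 5 = 1, and the invariant factors of ∂_1 are all 1, so H_0 = Z.
  H_1: rank ker ∂_1 − rank ∂_2 = (12 − 5) − 7 = 0, and the invariant factors of ∂_2 are all 1, so H_1 = 0.
  H_2: rank ker ∂_2 − rank ∂_3 = (8 − 7) − 0 = 1, and there is no ∂_3, so H_2 = Z.

As a check, the Euler characteristic is 6 − 12 + 8 = 2, which agrees with 1 − 0 + 1 = 2.

H_0 ≅ Z,  H_1 = 0,  H_2 ≅ Z.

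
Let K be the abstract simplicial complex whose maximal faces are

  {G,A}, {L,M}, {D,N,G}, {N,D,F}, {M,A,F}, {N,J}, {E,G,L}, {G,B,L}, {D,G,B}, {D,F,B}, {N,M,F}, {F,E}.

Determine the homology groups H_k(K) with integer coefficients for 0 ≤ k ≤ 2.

K has 10 vertices, 20 edges, 8 triangles.
rank ∂_0 = 0, rank ∂_1 = 9 ⇒ b_0 = 10 − 0 − 9 = 1; all invariant factors of ∂_1 are 1 so no torsion. So H_0 = Z.
rank ∂_1 = 9, rank ∂_2 = 8 ⇒ b_1 = 20 − 9 − 8 = 3; all invariant factors of ∂_2 are 1 so no torsion. So H_1 = Z^3.
rank ∂_2 = 8, rank ∂_3 = 0 ⇒ b_2 = 8 − 8 − 0 = 0. So H_2 = 0.

H_0 = Z,  H_1 = Z^3,  H_2 = 0.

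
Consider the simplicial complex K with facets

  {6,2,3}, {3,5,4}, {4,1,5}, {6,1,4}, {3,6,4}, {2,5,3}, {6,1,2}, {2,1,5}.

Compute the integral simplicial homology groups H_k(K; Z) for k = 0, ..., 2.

K has 6 vertices, 12 edges, 8 triangles.
rank ∂_0 = 0, rank ∂_1 = 5 ⇒ b_0 = 6 − 0 − 5 = 1; all invariant factors of ∂_1 are 1 so no torsion. So H_0 = Z.
rank ∂_1 = 5, rank ∂_2 = 7 ⇒ b_1 = 12 − 5 − 7 = 0; all invariant factors of ∂_2 are 1 so no torsion. So H_1 = 0.
rank ∂_2 = 7, rank ∂_3 = 0 ⇒ b_2 = 8 − 7 − 0 = 1. So H_2 = Z.

H_0 = Z,  H_1 = 0,  H_2 = Z.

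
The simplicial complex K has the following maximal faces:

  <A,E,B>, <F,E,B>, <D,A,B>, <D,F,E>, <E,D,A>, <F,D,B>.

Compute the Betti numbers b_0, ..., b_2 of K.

b_0 = 1, b_1 = 0, b_2 = 1.

K has 5 vertices, 9 edges, 6 triangles.
rank ∂_0 = 0, rank ∂_1 = 4 ⇒ b_0 = 5 − 0 − 4 = 1; all invariant factors of ∂_1 are 1 so no torsion. So H_0 = Z.
rank ∂_1 = 4, rank ∂_2 = 5 ⇒ b_1 = 9 − 4 − 5 = 0; all invariant factors of ∂_2 are 1 so no torsion. So H_1 = 0.
rank ∂_2 = 5, rank ∂_3 = 0 ⇒ b_2 = 6 − 5 − 0 = 1. So H_2 = Z.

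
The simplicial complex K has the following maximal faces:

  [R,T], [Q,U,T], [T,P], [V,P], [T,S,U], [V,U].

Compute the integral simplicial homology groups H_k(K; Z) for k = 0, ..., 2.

Fix the vertex order P < Q < R < S < T < U < V and write every simplex with vertices in increasing order. Then dim K = 2 and the simplices of K are:

  0-simplices (7): P, Q, R, S, T, U, V
  1-simplices (9): PT, PV, QT, QU, RT, ST, SU, TU, UV
  2-simplices (2): QTU, STU

Hence C_0 ≅ Z^7, C_1 ≅ Z^9, C_2 ≅ Z^2.

The boundary map ∂_1: C_1 → C_0 maps an edge to its endpoints' difference, ∂[p,q] = q − p. For instance
  ∂SU = U − S.
The resulting 7×9 matrix has rank 6, and its Smith normal form has invariant factors (1,1,1,1,1,1).

Boundary ∂_2: C_2 → C_1 maps a triangle to the signed sum of its edges. For instance
  ∂QTU = TU − QU + QT,
  ∂STU = TU − SU + ST.
This gives a 9×2 integer matrix of rank 2; reducing to Smith normal form yields diagonal entries (1,1).

From H_k ≅ ker(∂_k) / im(∂_{k+1}) we obtain:

  H_0: rank C_0 − rank ∂_1 = 7 − 6 = 1, and the invariant factors of ∂_1 are all 1, so H_0 = Z.
  H_1: rank ker ∂_1 − rank ∂_2 = (9 − 6) − 2 = 1, and the invariant factors of ∂_2 are all 1, so H_1 = Z.
  H_2: rank ker ∂_2 − rank ∂_3 = (2 − 2) − 0 = 0, and there is no ∂_3, so H_2 = 0.

As a check, the Euler characteristic is 7 − 9 + 2 = 0, which agrees with 1 − 1 + 0 = 0.

H_0 ≅ Z,  H_1 ≅ Z,  H_2 = 0.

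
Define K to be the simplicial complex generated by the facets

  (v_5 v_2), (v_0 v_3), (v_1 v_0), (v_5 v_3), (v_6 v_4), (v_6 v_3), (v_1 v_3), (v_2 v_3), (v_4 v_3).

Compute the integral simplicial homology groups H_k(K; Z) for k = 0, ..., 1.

We work with the vertex ordering v_0 < v_1 < v_2 < v_3 < v_4 < v_5 < v_6. The simplices of K, each written with vertices in increasing order, are:

  0-simplices (7): [v_0], [v_1], [v_2], [v_3], [v_4], [v_5], [v_6]
  1-simplices (9): [v_0,v_1], [v_0,v_3], [v_1,v_3], [v_2,v_3], [v_2,v_5], [v_3,v_4], [v_3,v_5], [v_3,v_6], [v_4,v_6]

so the chain groups are C_0 ≅ Z^7, C_1 ≅ Z^9.

Boundary ∂_1: C_1 → C_0 sends each edge [p,q] (with p < q) to q − p. For instance
  ∂[v_3,v_6] = [v_6] − [v_3].
The resulting 7×9 matrix has rank 6, and its Smith normal form has invariant factors (1,1,1,1,1,1).

Reading off H_k = ker ∂_k / im ∂_{k+1}:

  H_0: rank C_0 − rank ∂_1 = 7 − 6 = 1, and the invariant factors of ∂_1 are all 1, so H_0 ≅ Z.
  H_1: rank ker ∂_1 − rank ∂_2 = (9 − 6) − 0 = 3, and there is no ∂_2, so H_1 ≅ Z^3.

As a check, the Euler characteristic is 7 − 9 = -2, which agrees with 1 − 3 = -2.

H_0 ≅ Z,  H_1 ≅ Z^3.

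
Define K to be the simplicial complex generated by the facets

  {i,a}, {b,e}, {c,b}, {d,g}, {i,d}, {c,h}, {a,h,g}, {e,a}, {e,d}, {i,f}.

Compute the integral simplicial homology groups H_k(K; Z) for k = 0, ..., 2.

Fix the vertex order a < b < c < d < e < f < g < h < i and write every simplex with vertices in increasing order. Then dim K = 2 and the simplices of K are:

  0-simplices (9): a, b, c, d, e, f, g, h, i
  1-simplices (12): ae, ag, ah, ai, bc, be, ch, de, dg, di, fi, gh
  2-simplices (1): agh

giving chain groups C_0 ≅ Z^9, C_1 ≅ Z^12, C_2 ≅ Z^1.

Boundary ∂_1: C_1 → C_0 sends each edge [p,q] (with p < q) to q − p. For instance
  ∂dg = g − d.
This gives a 9×12 integer matrix of rank 8; reducing to Smith normal form yields diagonal entries (1,1,1,1,1,1,1,1).

The boundary map ∂_2: C_2 → C_1 sends each 2-simplex [p,q,r] to [q,r] − [p,r] + [p,q]. For instance
  ∂agh = gh − ah + ag.
The 12×1 boundary matrix has rank 1 and Smith normal form diag(1).

From H_k ≅ ker(∂_k) / im(∂_{k+1}) we obtain:

  H_0: rank C_0 − rank ∂_1 = 9 − 8 = 1, and the invariant factors of ∂_1 are all 1, so H_0 ≅ Z.
  H_1: rank ker ∂_1 − rank ∂_2 = (12 − 8) − 1 = 3, and the invariant factors of ∂_2 are all 1, so H_1 ≅ Z^3.
  H_2: rank ker ∂_2 − rank ∂_3 = (1 − 1) − 0 = 0, and there is no ∂_3, so H_2 ≅ 0.

As a check, the Euler characteristic is 9 − 12 + 1 = -2, which agrees with 1 − 3 + 0 = -2.

H_0 ≅ Z,  H_1 ≅ Z^3,  H_2 = 0.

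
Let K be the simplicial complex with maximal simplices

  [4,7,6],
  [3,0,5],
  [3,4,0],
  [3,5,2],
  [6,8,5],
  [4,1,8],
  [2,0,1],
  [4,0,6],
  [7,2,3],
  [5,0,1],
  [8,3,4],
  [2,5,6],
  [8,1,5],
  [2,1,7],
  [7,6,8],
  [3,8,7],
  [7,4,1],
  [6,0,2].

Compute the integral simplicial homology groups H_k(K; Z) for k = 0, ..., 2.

Order the vertices as 0 < 1 < 2 < 3 < 4 < 5 < 6 < 7 < 8. Listing each simplex with vertices in this order, K has dimension 2 with simplices:

  0-simplices (9): [0], [1], [2], [3], [4], [5], [6], [7], [8]
  1-simplices (27): (27 of them)
  2-simplices (18): [0,1,2], [0,1,5], [0,2,6], [0,3,4], [0,3,5], [0,4,6], [1,2,7], [1,4,7], [1,4,8], [1,5,8], [2,3,5], [2,3,7], [2,5,6], [3,4,8], [3,7,8], [4,6,7], [5,6,8], [6,7,8]

Hence C_0 ≅ Z^9, C_1 ≅ Z^27, C_2 ≅ Z^18.

Boundary ∂_1: C_1 → C_0 maps an edge to its endpoints' difference, ∂[p,q] = q − p. For instance
  ∂[3,4] = [4] − [3].
The 9×27 boundary matrix has rank 8 and Smith normal form diag(1,1,1,1,1,1,1,1).

Boundary ∂_2: C_2 → C_1 sends each 2-simplex [p,q,r] to [q,r] − [p,r] + [p,q]. For instance
  ∂[4,6,7] = [6,7] − [4,7] + [4,6],
  ∂[0,4,6] = [4,6] − [0,6] + [0,4].
This gives a 27×18 integer matrix of rank 18; reducing to Smith normal form yields diagonal entries (1,1,1,1,1,1,1,1,1,1,1,1,1,1,1,1,1,2).

Now H_k = ker ∂_k / im ∂_{k+1}, so:

  H_0: rank C_0 − rank ∂_1 = 9 − 8 = 1, and the invariant factors of ∂_1 are all 1, so H_0 = Z.
  H_1: rank ker ∂_1 − rank ∂_2 = (27 − 8) − 18 = 1, and ∂_2 has invariant factor 2 > 1, so H_1 = Z ⊕ Z_2.
  H_2: rank ker ∂_2 − rank ∂_3 = (18 − 18) − 0 = 0, and there is no ∂_3, so H_2 = 0.

(K is a triangulation of the Klein bottle.)

H_0 = Z,  H_1 = Z ⊕ Z_2,  H_2 = 0.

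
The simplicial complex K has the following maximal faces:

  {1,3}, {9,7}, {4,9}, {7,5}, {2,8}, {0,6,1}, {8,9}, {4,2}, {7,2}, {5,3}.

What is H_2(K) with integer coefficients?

Take the total order 0 < 1 < 2 < 3 < 4 < 5 < 6 < 7 < 8 < 9 on the vertex set. Then K (dimension 2) consists of the simplices:

  0-simplices (10): [0], [1], [2], [3], [4], [5], [6], [7], [8], [9]
  1-simplices (12): [0,1], [0,6], [1,3], [1,6], [2,4], [2,7], [2,8], [3,5], [4,9], [5,7], [7,9], [8,9]
  2-simplices (1): [0,1,6]

so the chain groups are C_0 ≅ Z^10, C_1 ≅ Z^12, C_2 ≅ Z^1.

∂_1: C_1 → C_0 maps an edge to its endpoints' difference, ∂[p,q] = q − p. For instance
  ∂[0,6] = [6] − [0].
As a 10×12 matrix over Z this has rank 9, with invariant factors (1,1,1,1,1,1,1,1,1).

∂_2: C_2 → C_1 acts by ∂[p,q,r] = [q,r] − [p,r] + [p,q]. For instance
  ∂[0,1,6] = [1,6] − [0,6] + [0,1].
The 12×1 boundary matrix has rank 1 and Smith normal form diag(1).

Reading off H_k = ker ∂_k / im ∂_{k+1}:

  H_2: rank ker ∂_2 − rank ∂_3 = (1 − 1) − 0 = 0, and there is no ∂_3, so H_2 ≅ 0.

H_2 = 0.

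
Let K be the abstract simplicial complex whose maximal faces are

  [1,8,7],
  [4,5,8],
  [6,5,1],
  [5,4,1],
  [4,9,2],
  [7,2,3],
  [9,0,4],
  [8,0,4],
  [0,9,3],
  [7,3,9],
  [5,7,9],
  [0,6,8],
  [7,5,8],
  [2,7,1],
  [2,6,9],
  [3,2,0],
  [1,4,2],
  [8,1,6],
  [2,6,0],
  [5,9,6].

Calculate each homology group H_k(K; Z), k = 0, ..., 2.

H_0 ≅ Z,  H_1 ≅ Z ⊕ Z/2,  H_2 = 0.

We work with the vertex ordering 0 < 1 < 2 < 3 < 4 < 5 < 6 < 7 < 8 < 9. The simplices of K, each written with vertices in increasing order, are:

  0-simplices (10): [0], [1], [2], [3], [4], [5], [6], [7], [8], [9]
  1-simplices (30): (30 of them)
  2-simplices (20): (20 of them)

Hence C_0 ≅ Z^10, C_1 ≅ Z^30, C_2 ≅ Z^20.

Boundary ∂_1: C_1 → C_0 is given by ∂[p,q] = [q] − [p]. For instance
  ∂[1,4] = [4] − [1].
As a 10×30 matrix over Z this has rank 9, with invariant factors (1,1,1,1,1,1,1,1,1).

Boundary ∂_2: C_2 → C_1 acts by ∂[p,q,r] = [q,r] − [p,r] + [p,q]. For instance
  ∂[2,6,9] = [6,9] − [2,9] + [2,6],
  ∂[0,4,9] = [4,9] − [0,9] + [0,4].
The 30×20 boundary matrix has rank 20 and Smith normal form diag(1,1,1,1,1,1,1,1,1,1,1,1,1,1,1,1,1,1,1,2).

From H_k ≅ ker(∂_k) / im(∂_{k+1}) we obtain:

  H_0: rank C_0 − rank ∂_1 = 10 − 9 = 1, and the invariant factors of ∂_1 are all 1, so H_0 ≅ Z.
  H_1: rank ker ∂_1 − rank ∂_2 = (30 − 9) − 20 = 1, and ∂_2 has invariant factor 2 > 1, so H_1 ≅ Z ⊕ Z/2.
  H_2: rank ker ∂_2 − rank ∂_3 = (20 − 20) − 0 = 0, and there is no ∂_3, so H_2 ≅ 0.

(K is a triangulation of the Klein bottle.)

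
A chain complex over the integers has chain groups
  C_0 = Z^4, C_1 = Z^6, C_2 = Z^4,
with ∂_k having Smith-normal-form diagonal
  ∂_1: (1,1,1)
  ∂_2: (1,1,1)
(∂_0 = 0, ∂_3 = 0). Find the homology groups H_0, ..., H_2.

H_0 ≅ Z,  H_1 = 0,  H_2 ≅ Z.

H_0: b_0 = 4 − 0 − 3 = 1; torsion from ∂_1 factors > 1: none. So H_0 ≅ Z.
H_1: b_1 = 6 − 3 − 3 = 0; torsion from ∂_2 factors > 1: none. So H_1 ≅ 0.
H_2: b_2 = 4 − 3 − 0 = 1; torsion from ∂_3 factors > 1: none. So H_2 ≅ Z.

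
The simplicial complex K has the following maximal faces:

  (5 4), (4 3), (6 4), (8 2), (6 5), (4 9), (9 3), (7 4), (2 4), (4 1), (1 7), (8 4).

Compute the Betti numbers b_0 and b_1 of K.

K has 9 vertices, 12 edges.
rank ∂_0 = 0, rank ∂_1 = 8 ⇒ b_0 = 9 − 0 − 8 = 1; all invariant factors of ∂_1 are 1 so no torsion. So H_0 = Z.
rank ∂_1 = 8, rank ∂_2 = 0 ⇒ b_1 = 12 − 8 − 0 = 4. So H_1 = Z^4.

b_0 = 1, b_1 = 4.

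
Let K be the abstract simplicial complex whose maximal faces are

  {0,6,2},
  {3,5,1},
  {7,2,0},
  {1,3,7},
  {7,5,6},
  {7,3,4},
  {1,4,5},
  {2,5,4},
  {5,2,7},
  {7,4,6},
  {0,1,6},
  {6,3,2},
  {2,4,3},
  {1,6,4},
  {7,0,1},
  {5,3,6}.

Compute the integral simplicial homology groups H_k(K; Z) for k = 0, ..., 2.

Take the total order 0 < 1 < 2 < 3 < 4 < 5 < 6 < 7 on the vertex set. Then K (dimension 2) consists of the simplices:

  0-simplices (8): [0], [1], [2], [3], [4], [5], [6], [7]
  1-simplices (24): (24 of them)
  2-simplices (16): [0,1,6], [0,1,7], [0,2,6], [0,2,7], [1,3,5], [1,3,7], [1,4,5], [1,4,6], [2,3,4], [2,3,6], [2,4,5], [2,5,7], [3,4,7], [3,5,6], [4,6,7], [5,6,7]

giving chain groups C_0 ≅ Z^8, C_1 ≅ Z^24, C_2 ≅ Z^16.

The boundary map ∂_1: C_1 → C_0 is given by ∂[p,q] = [q] − [p]. For instance
  ∂[6,7] = [7] − [6].
The 8×24 boundary matrix has rank 7 and Smith normal form diag(1,1,1,1,1,1,1).

Boundary ∂_2: C_2 → C_1 sends each 2-simplex [p,q,r] to [q,r] − [p,r] + [p,q]. For instance
  ∂[4,6,7] = [6,7] − [4,7] + [4,6],
  ∂[2,3,6] = [3,6] − [2,6] + [2,3].
As a 24×16 matrix over Z this has rank 15, with invariant factors (1,1,1,1,1,1,1,1,1,1,1,1,1,1,1).

From H_k ≅ ker(∂_k) / im(∂_{k+1}) we obtain:

  H_0: rank C_0 − rank ∂_1 = 8 − 7 = 1, and the invariant factors of ∂_1 are all 1, so H_0 ≅ Z.
  H_1: rank ker ∂_1 − rank ∂_2 = (24 − 7) − 15 = 2, and the invariant factors of ∂_2 are all 1, so H_1 ≅ Z^2.
  H_2: rank ker ∂_2 − rank ∂_3 = (16 − 15) − 0 = 1, and there is no ∂_3, so H_2 ≅ Z.

H_0 ≅ Z,  H_1 ≅ Z^2,  H_2 ≅ Z.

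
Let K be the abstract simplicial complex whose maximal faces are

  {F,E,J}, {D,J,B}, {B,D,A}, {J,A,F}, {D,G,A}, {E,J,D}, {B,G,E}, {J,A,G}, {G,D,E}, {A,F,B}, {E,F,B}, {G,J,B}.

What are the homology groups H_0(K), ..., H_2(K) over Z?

H_0 = Z,  H_1 = Z/2Z,  H_2 = 0.

Fix the vertex order A < B < D < E < F < G < J and write every simplex with vertices in increasing order. Then dim K = 2 and the simplices of K are:

  0-simplices (7): A, B, D, E, F, G, J
  1-simplices (18): AB, AD, AF, AG, AJ, BD, BE, BF, BG, BJ, DE, DG, DJ, EF, EG, EJ, FJ, GJ
  2-simplices (12): ABD, ABF, ADG, AFJ, AGJ, BDJ, BEF, BEG, BGJ, DEG, DEJ, EFJ

Hence C_0 ≅ Z^7, C_1 ≅ Z^18, C_2 ≅ Z^12.

Boundary ∂_1: C_1 → C_0 sends each edge [p,q] (with p < q) to q − p. For instance
  ∂EJ = J − E.
As a 7×18 matrix over Z this has rank 6, with invariant factors (1,1,1,1,1,1).

∂_2: C_2 → C_1 acts by ∂[p,q,r] = [q,r] − [p,r] + [p,q]. For instance
  ∂ABD = BD − AD + AB,
  ∂AFJ = FJ − AJ + AF.
The 18×12 boundary matrix has rank 12 and Smith normal form diag(1,1,1,1,1,1,1,1,1,1,1,2).

Reading off H_k = ker ∂_k / im ∂_{k+1}:

  H_0: rank C_0 − rank ∂_1 = 7 − 6 = 1, and the invariant factors of ∂_1 are all 1, so H_0 ≅ Z.
  H_1: rank ker ∂_1 − rank ∂_2 = (18 − 6) − 12 = 0, and ∂_2 has invariant factor 2 > 1, so H_1 ≅ Z/2Z.
  H_2: rank ker ∂_2 − rank ∂_3 = (12 − 12) − 0 = 0, and there is no ∂_3, so H_2 ≅ 0.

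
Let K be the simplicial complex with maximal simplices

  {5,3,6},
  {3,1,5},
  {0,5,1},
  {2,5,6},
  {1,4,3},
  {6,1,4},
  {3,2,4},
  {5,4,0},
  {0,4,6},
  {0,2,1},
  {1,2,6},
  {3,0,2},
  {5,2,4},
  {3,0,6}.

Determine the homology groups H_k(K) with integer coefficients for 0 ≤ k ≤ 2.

K has 7 vertices, 21 edges, 14 triangles.
rank ∂_0 = 0, rank ∂_1 = 6 ⇒ b_0 = 7 − 0 − 6 = 1; all invariant factors of ∂_1 are 1 so no torsion. So H_0 = Z.
rank ∂_1 = 6, rank ∂_2 = 13 ⇒ b_1 = 21 − 6 − 13 = 2; all invariant factors of ∂_2 are 1 so no torsion. So H_1 = Z^2.
rank ∂_2 = 13, rank ∂_3 = 0 ⇒ b_2 = 14 − 13 − 0 = 1. So H_2 = Z.

H_0 = Z,  H_1 = Z^2,  H_2 = Z.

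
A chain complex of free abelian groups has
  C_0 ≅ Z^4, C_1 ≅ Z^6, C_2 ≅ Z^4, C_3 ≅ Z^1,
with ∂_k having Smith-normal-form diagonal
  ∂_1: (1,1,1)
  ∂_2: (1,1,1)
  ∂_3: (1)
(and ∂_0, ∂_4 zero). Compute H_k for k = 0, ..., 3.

H_0 = Z,  H_1 = 0,  H_2 = 0,  H_3 = 0.

H_0: b_0 = 4 − 0 − 3 = 1; torsion from ∂_1 factors > 1: none. So H_0 = Z.
H_1: b_1 = 6 − 3 − 3 = 0; torsion from ∂_2 factors > 1: none. So H_1 = 0.
H_2: b_2 = 4 − 3 − 1 = 0; torsion from ∂_3 factors > 1: none. So H_2 = 0.
H_3: b_3 = 1 − 1 − 0 = 0; torsion from ∂_4 factors > 1: none. So H_3 = 0.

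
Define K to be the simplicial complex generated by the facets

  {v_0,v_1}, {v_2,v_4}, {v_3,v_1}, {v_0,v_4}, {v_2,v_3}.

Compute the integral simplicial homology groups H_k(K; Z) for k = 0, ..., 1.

Order the vertices as v_0 < v_1 < v_2 < v_3 < v_4. Listing each simplex with vertices in this order, K has dimension 1 with simplices:

  0-simplices (5): [v_0], [v_1], [v_2], [v_3], [v_4]
  1-simplices (5): [v_0,v_1], [v_0,v_4], [v_1,v_3], [v_2,v_3], [v_2,v_4]

giving chain groups C_0 ≅ Z^5, C_1 ≅ Z^5.

The boundary map ∂_1: C_1 → C_0 is given by ∂[p,q] = [q] − [p]. For instance
  ∂[v_2,v_4] = [v_4] − [v_2].
The 5×5 boundary matrix has rank 4 and Smith normal form diag(1,1,1,1).

From H_k ≅ ker(∂_k) / im(∂_{k+1}) we obtain:

  H_0: rank C_0 − rank ∂_1 = 5 − 4 = 1, and the invariant factors of ∂_1 are all 1, so H_0 ≅ Z.
  H_1: rank ker ∂_1 − rank ∂_2 = (5 − 4) − 0 = 1, and there is no ∂_2, so H_1 ≅ Z.

H_0 ≅ Z,  H_1 ≅ Z.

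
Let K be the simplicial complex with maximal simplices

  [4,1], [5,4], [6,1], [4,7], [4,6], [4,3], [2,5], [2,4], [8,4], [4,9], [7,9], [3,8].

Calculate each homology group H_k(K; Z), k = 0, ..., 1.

H_0 = Z,  H_1 = Z^4.

K has 9 vertices, 12 edges.
rank ∂_0 = 0, rank ∂_1 = 8 ⇒ b_0 = 9 − 0 − 8 = 1; all invariant factors of ∂_1 are 1 so no torsion. So H_0 ≅ Z.
rank ∂_1 = 8, rank ∂_2 = 0 ⇒ b_1 = 12 − 8 − 0 = 4. So H_1 ≅ Z^4.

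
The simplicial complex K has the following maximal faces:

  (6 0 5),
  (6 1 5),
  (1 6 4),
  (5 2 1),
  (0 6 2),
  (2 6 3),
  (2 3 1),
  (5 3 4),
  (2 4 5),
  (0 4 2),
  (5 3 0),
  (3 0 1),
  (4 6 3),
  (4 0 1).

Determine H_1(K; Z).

We work with the vertex ordering 0 < 1 < 2 < 3 < 4 < 5 < 6. The simplices of K, each written with vertices in increasing order, are:

  0-simplices (7): [0], [1], [2], [3], [4], [5], [6]
  1-simplices (21): [0,1], [0,2], [0,3], [0,4], [0,5], [0,6], [1,2], [1,3], [1,4], [1,5], [1,6], [2,3], [2,4], [2,5], [2,6], [3,4], [3,5], [3,6], [4,5], [4,6], [5,6]
  2-simplices (14): [0,1,3], [0,1,4], [0,2,4], [0,2,6], [0,3,5], [0,5,6], [1,2,3], [1,2,5], [1,4,6], [1,5,6], [2,3,6], [2,4,5], [3,4,5], [3,4,6]

so the chain groups are C_0 ≅ Z^7, C_1 ≅ Z^21, C_2 ≅ Z^14.

∂_1: C_1 → C_0 sends each edge [p,q] (with p < q) to q − p.
The 7×21 boundary matrix has rank 6 and Smith normal form diag(1,1,1,1,1,1).

The boundary map ∂_2: C_2 → C_1 maps a triangle to the signed sum of its edges. For instance
  ∂[0,1,4] = [1,4] − [0,4] + [0,1],
  ∂[3,4,5] = [4,5] − [3,5] + [3,4].
The 21×14 boundary matrix has rank 13 and Smith normal form diag(1,1,1,1,1,1,1,1,1,1,1,1,1).

From H_k ≅ ker(∂_k) / im(∂_{k+1}) we obtain:

  H_1: rank ker ∂_1 − rank ∂_2 = (21 − 6) − 13 = 2, and the invariant factors of ∂_2 are all 1, so H_1 = Z^2.

(K is a triangulation of the torus T^2.)

H_1 ≅ Z^2.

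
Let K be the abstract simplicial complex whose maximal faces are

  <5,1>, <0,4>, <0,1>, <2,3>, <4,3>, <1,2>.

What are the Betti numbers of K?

b_0 = 1, b_1 = 1.

K has 6 vertices, 6 edges.
rank ∂_0 = 0, rank ∂_1 = 5 ⇒ b_0 = 6 − 0 − 5 = 1; all invariant factors of ∂_1 are 1 so no torsion. So H_0 = Z.
rank ∂_1 = 5, rank ∂_2 = 0 ⇒ b_1 = 6 − 5 − 0 = 1. So H_1 = Z.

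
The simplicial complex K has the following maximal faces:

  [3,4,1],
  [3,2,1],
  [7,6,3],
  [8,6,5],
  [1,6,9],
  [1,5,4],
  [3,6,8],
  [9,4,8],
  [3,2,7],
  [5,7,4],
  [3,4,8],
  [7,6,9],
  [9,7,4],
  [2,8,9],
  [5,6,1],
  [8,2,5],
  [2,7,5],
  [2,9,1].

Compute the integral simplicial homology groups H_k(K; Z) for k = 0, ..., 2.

H_0 = Z,  H_1 = Z^2,  H_2 = Z.

Fix the vertex order 1 < 2 < 3 < 4 < 5 < 6 < 7 < 8 < 9 and write every simplex with vertices in increasing order. Then dim K = 2 and the simplices of K are:

  0-simplices (9): [1], [2], [3], [4], [5], [6], [7], [8], [9]
  1-simplices (27): (27 of them)
  2-simplices (18): [1,2,3], [1,2,9], [1,3,4], [1,4,5], [1,5,6], [1,6,9], [2,3,7], [2,5,7], [2,5,8], [2,8,9], [3,4,8], [3,6,7], [3,6,8], [4,5,7], [4,7,9], [4,8,9], [5,6,8], [6,7,9]

giving chain groups C_0 ≅ Z^9, C_1 ≅ Z^27, C_2 ≅ Z^18.

Boundary ∂_1: C_1 → C_0 maps an edge to its endpoints' difference, ∂[p,q] = q − p. For instance
  ∂[4,9] = [9] − [4].
The 9×27 boundary matrix has rank 8 and Smith normal form diag(1,1,1,1,1,1,1,1).

∂_2: C_2 → C_1 acts by ∂[p,q,r] = [q,r] − [p,r] + [p,q]. For instance
  ∂[3,6,7] = [6,7] − [3,7] + [3,6],
  ∂[4,7,9] = [7,9] − [4,9] + [4,7].
As a 27×18 matrix over Z this has rank 17, with invariant factors (1,1,1,1,1,1,1,1,1,1,1,1,1,1,1,1,1).

Computing H_k = (kernel of ∂_k) / (image of ∂_{k+1}):

  H_0: rank C_0 − rank ∂_1 = 9 − 8 = 1, and the invariant factors of ∂_1 are all 1, so H_0 = Z.
  H_1: rank ker ∂_1 − rank ∂_2 = (27 − 8) − 17 = 2, and the invariant factors of ∂_2 are all 1, so H_1 = Z^2.
  H_2: rank ker ∂_2 − rank ∂_3 = (18 − 17) − 0 = 1, and there is no ∂_3, so H_2 = Z.

(K is a triangulation of the torus T^2.)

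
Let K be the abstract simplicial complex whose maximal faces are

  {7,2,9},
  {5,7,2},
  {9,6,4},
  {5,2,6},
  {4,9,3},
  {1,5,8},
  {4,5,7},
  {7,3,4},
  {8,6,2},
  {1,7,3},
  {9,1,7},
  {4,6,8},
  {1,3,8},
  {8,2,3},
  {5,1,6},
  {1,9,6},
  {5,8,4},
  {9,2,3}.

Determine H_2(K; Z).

Order the vertices as 1 < 2 < 3 < 4 < 5 < 6 < 7 < 8 < 9. Listing each simplex with vertices in this order, K has dimension 2 with simplices:

  0-simplices (9): [1], [2], [3], [4], [5], [6], [7], [8], [9]
  1-simplices (27): (27 of them)
  2-simplices (18): [1,3,7], [1,3,8], [1,5,6], [1,5,8], [1,6,9], [1,7,9], [2,3,8], [2,3,9], [2,5,6], [2,5,7], [2,6,8], [2,7,9], [3,4,7], [3,4,9], [4,5,7], [4,5,8], [4,6,8], [4,6,9]

Hence C_0 ≅ Z^9, C_1 ≅ Z^27, C_2 ≅ Z^18.

The boundary map ∂_1: C_1 → C_0 maps an edge to its endpoints' difference, ∂[p,q] = q − p.
The resulting 9×27 matrix has rank 8, and its Smith normal form has invariant factors (1,1,1,1,1,1,1,1).

Boundary ∂_2: C_2 → C_1 maps a triangle to the signed sum of its edges. For instance
  ∂[1,7,9] = [7,9] − [1,9] + [1,7],
  ∂[1,5,6] = [5,6] − [1,6] + [1,5].
The 27×18 boundary matrix has rank 18 and Smith normal form diag(1,1,1,1,1,1,1,1,1,1,1,1,1,1,1,1,1,2).

Computing H_k = (kernel of ∂_k) / (image of ∂_{k+1}):

  H_2: rank ker ∂_2 − rank ∂_3 = (18 − 18) − 0 = 0, and there is no ∂_3, so H_2 = 0.

H_2 ≅ 0.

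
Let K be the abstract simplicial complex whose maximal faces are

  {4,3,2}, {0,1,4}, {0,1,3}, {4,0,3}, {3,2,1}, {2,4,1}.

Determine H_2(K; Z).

H_2 ≅ Z.

Order the vertices as 0 < 1 < 2 < 3 < 4. Listing each simplex with vertices in this order, K has dimension 2 with simplices:

  0-simplices (5): [0], [1], [2], [3], [4]
  1-simplices (9): [0,1], [0,3], [0,4], [1,2], [1,3], [1,4], [2,3], [2,4], [3,4]
  2-simplices (6): [0,1,3], [0,1,4], [0,3,4], [1,2,3], [1,2,4], [2,3,4]

Hence C_0 ≅ Z^5, C_1 ≅ Z^9, C_2 ≅ Z^6.

Boundary ∂_1: C_1 → C_0 is given by ∂[p,q] = [q] − [p]. For instance
  ∂[2,3] = [3] − [2].
As a 5×9 matrix over Z this has rank 4, with invariant factors (1,1,1,1).

∂_2: C_2 → C_1 sends each 2-simplex [p,q,r] to [q,r] − [p,r] + [p,q]. For instance
  ∂[0,3,4] = [3,4] − [0,4] + [0,3],
  ∂[0,1,4] = [1,4] − [0,4] + [0,1].
The resulting 9×6 matrix has rank 5, and its Smith normal form has invariant factors (1,1,1,1,1).

Now H_k = ker ∂_k / im ∂_{k+1}, so:

  H_2: rank ker ∂_2 − rank ∂_3 = (6 − 5) − 0 = 1, and there is no ∂_3, so H_2 ≅ Z.

(K is a triangulation of the 2-sphere S^2.)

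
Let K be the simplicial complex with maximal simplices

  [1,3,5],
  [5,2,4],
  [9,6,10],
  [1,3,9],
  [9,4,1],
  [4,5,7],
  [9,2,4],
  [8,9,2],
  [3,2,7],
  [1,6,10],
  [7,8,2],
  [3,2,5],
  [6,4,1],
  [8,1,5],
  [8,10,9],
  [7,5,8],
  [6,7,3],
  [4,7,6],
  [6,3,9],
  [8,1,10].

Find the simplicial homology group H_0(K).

Order the vertices as 1 < 2 < 3 < 4 < 5 < 6 < 7 < 8 < 9 < 10. Listing each simplex with vertices in this order, K has dimension 2 with simplices:

  0-simplices (10): [1], [2], [3], [4], [5], [6], [7], [8], [9], [10]
  1-simplices (30): (30 of them)
  2-simplices (20): (20 of them)

so the chain groups are C_0 ≅ Z^10, C_1 ≅ Z^30, C_2 ≅ Z^20.

Boundary ∂_1: C_1 → C_0 maps an edge to its endpoints' difference, ∂[p,q] = q − p. For instance
  ∂[1,3] = [3] − [1].
As a 10×30 matrix over Z this has rank 9, with invariant factors (1,1,1,1,1,1,1,1,1).

Boundary ∂_2: C_2 → C_1 acts by ∂[p,q,r] = [q,r] − [p,r] + [p,q]. For instance
  ∂[3,6,9] = [6,9] − [3,9] + [3,6],
  ∂[1,5,8] = [5,8] − [1,8] + [1,5].
The 30×20 boundary matrix has rank 20 and Smith normal form diag(1,1,1,1,1,1,1,1,1,1,1,1,1,1,1,1,1,1,1,2).

Computing H_k = (kernel of ∂_k) / (image of ∂_{k+1}):

  H_0: rank C_0 − rank ∂_1 = 10 − 9 = 1, and the invariant factors of ∂_1 are all 1, so H_0 = Z.

(K is a triangulation of the Klein bottle.)

H_0 = Z.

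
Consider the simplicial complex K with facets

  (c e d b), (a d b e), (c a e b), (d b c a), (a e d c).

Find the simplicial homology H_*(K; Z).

H_0 ≅ Z,  H_1 = 0,  H_2 = 0,  H_3 ≅ Z.

Fix the vertex order a < b < c < d < e and write every simplex with vertices in increasing order. Then dim K = 3 and the simplices of K are:

  0-simplices (5): a, b, c, d, e
  1-simplices (10): ab, ac, ad, ae, bc, bd, be, cd, ce, de
  2-simplices (10): abc, abd, abe, acd, ace, ade, bcd, bce, bde, cde
  3-simplices (5): abcd, abce, abde, acde, bcde

so the chain groups are C_0 ≅ Z^5, C_1 ≅ Z^10, C_2 ≅ Z^10, C_3 ≅ Z^5.

Boundary ∂_1: C_1 → C_0 maps an edge to its endpoints' difference, ∂[p,q] = q − p. For instance
  ∂ab = b − a.
The 5×10 boundary matrix has rank 4 and Smith normal form diag(1,1,1,1).

The boundary map ∂_2: C_2 → C_1 maps a triangle to the signed sum of its edges. For instance
  ∂bcd = cd − bd + bc,
  ∂abc = bc − ac + ab.
This gives a 10×10 integer matrix of rank 6; reducing to Smith normal form yields diagonal entries (1,1,1,1,1,1).

The boundary map ∂_3: C_3 → C_2 sends each 3-simplex σ to the alternating sum Σ_i (−1)^i (σ with its i-th vertex removed). For instance
  ∂bcde = cde − bde + bce − bcd,
  ∂acde = cde − ade + ace − acd.
As a 10×5 matrix over Z this has rank 4, with invariant factors (1,1,1,1).

Now H_k = ker ∂_k / im ∂_{k+1}, so:

  H_0: rank C_0 − rank ∂_1 = 5 − 4 = 1, and the invariant factors of ∂_1 are all 1, so H_0 ≅ Z.
  H_1: rank ker ∂_1 − rank ∂_2 = (10 − 4) − 6 = 0, and the invariant factors of ∂_2 are all 1, so H_1 ≅ 0.
  H_2: rank ker ∂_2 − rank ∂_3 = (10 − 6) − 4 = 0, and the invariant factors of ∂_3 are all 1, so H_2 ≅ 0.
  H_3: rank ker ∂_3 − rank ∂_4 = (5 − 4) − 0 = 1, and there is no ∂_4, so H_3 ≅ Z.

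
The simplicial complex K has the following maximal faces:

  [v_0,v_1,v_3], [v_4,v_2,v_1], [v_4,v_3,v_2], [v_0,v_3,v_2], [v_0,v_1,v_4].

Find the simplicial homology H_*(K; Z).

We work with the vertex ordering v_0 < v_1 < v_2 < v_3 < v_4. The simplices of K, each written with vertices in increasing order, are:

  0-simplices (5): [v_0], [v_1], [v_2], [v_3], [v_4]
  1-simplices (10): [v_0,v_1], [v_0,v_2], [v_0,v_3], [v_0,v_4], [v_1,v_2], [v_1,v_3], [v_1,v_4], [v_2,v_3], [v_2,v_4], [v_3,v_4]
  2-simplices (5): [v_0,v_1,v_3], [v_0,v_1,v_4], [v_0,v_2,v_3], [v_1,v_2,v_4], [v_2,v_3,v_4]

so the chain groups are C_0 ≅ Z^5, C_1 ≅ Z^10, C_2 ≅ Z^5.

The boundary map ∂_1: C_1 → C_0 is given by ∂[p,q] = [q] − [p]. For instance
  ∂[v_1,v_4] = [v_4] − [v_1].
The resulting 5×10 matrix has rank 4, and its Smith normal form has invariant factors (1,1,1,1).

Boundary ∂_2: C_2 → C_1 maps a triangle to the signed sum of its edges. For instance
  ∂[v_0,v_1,v_4] = [v_1,v_4] − [v_0,v_4] + [v_0,v_1],
  ∂[v_0,v_2,v_3] = [v_2,v_3] − [v_0,v_3] + [v_0,v_2].
The resulting 10×5 matrix has rank 5, and its Smith normal form has invariant factors (1,1,1,1,1).

Reading off H_k = ker ∂_k / im ∂_{k+1}:

  H_0: rank C_0 − rank ∂_1 = 5 − 4 = 1, and the invariant factors of ∂_1 are all 1, so H_0 ≅ Z.
  H_1: rank ker ∂_1 − rank ∂_2 = (10 − 4) − 5 = 1, and the invariant factors of ∂_2 are all 1, so H_1 ≅ Z.
  H_2: rank ker ∂_2 − rank ∂_3 = (5 − 5) − 0 = 0, and there is no ∂_3, so H_2 ≅ 0.

As a check, the Euler characteristic is 5 − 10 + 5 = 0, which agrees with 1 − 1 + 0 = 0.
(K is a triangulation of the Möbius band.)

H_0 ≅ Z,  H_1 ≅ Z,  H_2 = 0.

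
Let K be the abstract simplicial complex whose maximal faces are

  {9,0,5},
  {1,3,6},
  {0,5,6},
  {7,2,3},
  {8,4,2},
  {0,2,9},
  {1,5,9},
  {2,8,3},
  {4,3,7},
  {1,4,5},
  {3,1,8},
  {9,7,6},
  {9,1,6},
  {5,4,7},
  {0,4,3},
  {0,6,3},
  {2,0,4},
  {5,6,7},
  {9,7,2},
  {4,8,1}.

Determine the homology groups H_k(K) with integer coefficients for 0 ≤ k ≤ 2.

We work with the vertex ordering 0 < 1 < 2 < 3 < 4 < 5 < 6 < 7 < 8 < 9. The simplices of K, each written with vertices in increasing order, are:

  0-simplices (10): [0], [1], [2], [3], [4], [5], [6], [7], [8], [9]
  1-simplices (30): (30 of them)
  2-simplices (20): (20 of them)

Hence C_0 ≅ Z^10, C_1 ≅ Z^30, C_2 ≅ Z^20.

∂_1: C_1 → C_0 is given by ∂[p,q] = [q] − [p]. For instance
  ∂[1,6] = [6] − [1].
As a 10×30 matrix over Z this has rank 9, with invariant factors (1,1,1,1,1,1,1,1,1).

The boundary map ∂_2: C_2 → C_1 maps a triangle to the signed sum of its edges. For instance
  ∂[0,2,4] = [2,4] − [0,4] + [0,2],
  ∂[1,4,5] = [4,5] − [1,5] + [1,4].
The 30×20 boundary matrix has rank 20 and Smith normal form diag(1,1,1,1,1,1,1,1,1,1,1,1,1,1,1,1,1,1,1,2).

Reading off H_k = ker ∂_k / im ∂_{k+1}:

  H_0: rank C_0 − rank ∂_1 = 10 − 9 = 1, and the invariant factors of ∂_1 are all 1, so H_0 = Z.
  H_1: rank ker ∂_1 − rank ∂_2 = (30 − 9) − 20 = 1, and ∂_2 has invariant factor 2 > 1, so H_1 = Z ⊕ Z/2Z.
  H_2: rank ker ∂_2 − rank ∂_3 = (20 − 20) − 0 = 0, and there is no ∂_3, so H_2 = 0.

H_0 = Z,  H_1 = Z ⊕ Z/2Z,  H_2 = 0.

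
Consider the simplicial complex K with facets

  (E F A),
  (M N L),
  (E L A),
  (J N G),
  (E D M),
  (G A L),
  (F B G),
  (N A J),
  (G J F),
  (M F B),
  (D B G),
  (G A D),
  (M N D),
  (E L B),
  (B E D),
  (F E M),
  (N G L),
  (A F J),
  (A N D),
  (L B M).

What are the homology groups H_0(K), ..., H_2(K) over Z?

H_0 ≅ Z,  H_1 ≅ Z × Z/2,  H_2 = 0.

We work with the vertex ordering A < B < D < E < F < G < J < L < M < N. The simplices of K, each written with vertices in increasing order, are:

  0-simplices (10): A, B, D, E, F, G, J, L, M, N
  1-simplices (30): AD, AE, AF, AG, AJ, AL, AN, BD, BE, BF, BG, BL, BM, DE, DG, DM, DN, EF, EL, EM, FG, FJ, FM, GJ, GL, GN, JN, LM, LN, MN
  2-simplices (20): ADG, ADN, AEF, AEL, AFJ, AGL, AJN, BDE, BDG, BEL, BFG, BFM, BLM, DEM, DMN, EFM, FGJ, GJN, GLN, LMN

giving chain groups C_0 ≅ Z^10, C_1 ≅ Z^30, C_2 ≅ Z^20.

The boundary map ∂_1: C_1 → C_0 maps an edge to its endpoints' difference, ∂[p,q] = q − p. For instance
  ∂AJ = J − A.
The resulting 10×30 matrix has rank 9, and its Smith normal form has invariant factors (1,1,1,1,1,1,1,1,1).

The boundary map ∂_2: C_2 → C_1 sends each 2-simplex [p,q,r] to [q,r] − [p,r] + [p,q]. For instance
  ∂AJN = JN − AN + AJ,
  ∂ADG = DG − AG + AD.
The resulting 30×20 matrix has rank 20, and its Smith normal form has invariant factors (1,1,1,1,1,1,1,1,1,1,1,1,1,1,1,1,1,1,1,2).

Reading off H_k = ker ∂_k / im ∂_{k+1}:

  H_0: rank C_0 − rank ∂_1 = 10 − 9 = 1, and the invariant factors of ∂_1 are all 1, so H_0 = Z.
  H_1: rank ker ∂_1 − rank ∂_2 = (30 − 9) − 20 = 1, and ∂_2 has invariant factor 2 > 1, so H_1 = Z × Z/2.
  H_2: rank ker ∂_2 − rank ∂_3 = (20 − 20) − 0 = 0, and there is no ∂_3, so H_2 = 0.

As a check, the Euler characteristic is 10 − 30 + 20 = 0, which agrees with 1 − 1 + 0 = 0.
(K is a triangulation of the Klein bottle.)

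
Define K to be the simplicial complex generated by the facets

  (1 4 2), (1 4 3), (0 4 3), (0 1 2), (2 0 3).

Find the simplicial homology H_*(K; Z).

H_0 = Z,  H_1 = Z,  H_2 = 0.

Fix the vertex order 0 < 1 < 2 < 3 < 4 and write every simplex with vertices in increasing order. Then dim K = 2 and the simplices of K are:

  0-simplices (5): [0], [1], [2], [3], [4]
  1-simplices (10): [0,1], [0,2], [0,3], [0,4], [1,2], [1,3], [1,4], [2,3], [2,4], [3,4]
  2-simplices (5): [0,1,2], [0,2,3], [0,3,4], [1,2,4], [1,3,4]

giving chain groups C_0 ≅ Z^5, C_1 ≅ Z^10, C_2 ≅ Z^5.

∂_1: C_1 → C_0 is given by ∂[p,q] = [q] − [p]. For instance
  ∂[0,1] = [1] − [0].
The resulting 5×10 matrix has rank 4, and its Smith normal form has invariant factors (1,1,1,1).

Boundary ∂_2: C_2 → C_1 acts by ∂[p,q,r] = [q,r] − [p,r] + [p,q]. For instance
  ∂[1,2,4] = [2,4] − [1,4] + [1,2],
  ∂[0,2,3] = [2,3] − [0,3] + [0,2].
This gives a 10×5 integer matrix of rank 5; reducing to Smith normal form yields diagonal entries (1,1,1,1,1).

Reading off H_k = ker ∂_k / im ∂_{k+1}:

  H_0: rank C_0 − rank ∂_1 = 5 − 4 = 1, and the invariant factors of ∂_1 are all 1, so H_0 ≅ Z.
  H_1: rank ker ∂_1 − rank ∂_2 = (10 − 4) − 5 = 1, and the invariant factors of ∂_2 are all 1, so H_1 ≅ Z.
  H_2: rank ker ∂_2 − rank ∂_3 = (5 − 5) − 0 = 0, and there is no ∂_3, so H_2 ≅ 0.

(K is a triangulation of the Möbius band.)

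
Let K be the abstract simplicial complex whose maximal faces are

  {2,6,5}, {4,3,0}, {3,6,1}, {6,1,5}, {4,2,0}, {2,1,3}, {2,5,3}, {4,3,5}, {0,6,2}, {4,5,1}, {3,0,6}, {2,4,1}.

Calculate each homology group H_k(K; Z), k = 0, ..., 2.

We work with the vertex ordering 0 < 1 < 2 < 3 < 4 < 5 < 6. The simplices of K, each written with vertices in increasing order, are:

  0-simplices (7): [0], [1], [2], [3], [4], [5], [6]
  1-simplices (18): [0,2], [0,3], [0,4], [0,6], [1,2], [1,3], [1,4], [1,5], [1,6], [2,3], [2,4], [2,5], [2,6], [3,4], [3,5], [3,6], [4,5], [5,6]
  2-simplices (12): [0,2,4], [0,2,6], [0,3,4], [0,3,6], [1,2,3], [1,2,4], [1,3,6], [1,4,5], [1,5,6], [2,3,5], [2,5,6], [3,4,5]

so the chain groups are C_0 ≅ Z^7, C_1 ≅ Z^18, C_2 ≅ Z^12.

Boundary ∂_1: C_1 → C_0 is given by ∂[p,q] = [q] − [p]. For instance
  ∂[0,3] = [3] − [0].
The 7×18 boundary matrix has rank 6 and Smith normal form diag(1,1,1,1,1,1).

∂_2: C_2 → C_1 acts by ∂[p,q,r] = [q,r] − [p,r] + [p,q]. For instance
  ∂[1,4,5] = [4,5] − [1,5] + [1,4],
  ∂[2,5,6] = [5,6] − [2,6] + [2,5].
As a 18×12 matrix over Z this has rank 12, with invariant factors (1,1,1,1,1,1,1,1,1,1,1,2).

Computing H_k = (kernel of ∂_k) / (image of ∂_{k+1}):

  H_0: rank C_0 − rank ∂_1 = 7 − 6 = 1, and the invariant factors of ∂_1 are all 1, so H_0 = Z.
  H_1: rank ker ∂_1 − rank ∂_2 = (18 − 6) − 12 = 0, and ∂_2 has invariant factor 2 > 1, so H_1 = Z/2Z.
  H_2: rank ker ∂_2 − rank ∂_3 = (12 − 12) − 0 = 0, and there is no ∂_3, so H_2 = 0.

As a check, the Euler characteristic is 7 − 18 + 12 = 1, which agrees with 1 − 0 + 0 = 1.

H_0 = Z,  H_1 = Z/2Z,  H_2 = 0.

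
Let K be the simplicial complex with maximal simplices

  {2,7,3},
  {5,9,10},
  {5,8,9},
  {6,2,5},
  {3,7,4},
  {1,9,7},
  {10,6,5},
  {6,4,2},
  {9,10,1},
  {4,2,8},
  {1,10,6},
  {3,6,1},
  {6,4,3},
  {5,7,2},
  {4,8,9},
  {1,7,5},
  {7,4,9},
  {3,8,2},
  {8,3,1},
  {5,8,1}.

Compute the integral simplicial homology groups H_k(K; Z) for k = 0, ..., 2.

H_0 = Z,  H_1 = Z ⊕ Z/2Z,  H_2 = 0.

Fix the vertex order 1 < 2 < 3 < 4 < 5 < 6 < 7 < 8 < 9 < 10 and write every simplex with vertices in increasing order. Then dim K = 2 and the simplices of K are:

  0-simplices (10): [1], [2], [3], [4], [5], [6], [7], [8], [9], [10]
  1-simplices (30): (30 of them)
  2-simplices (20): (20 of them)

giving chain groups C_0 ≅ Z^10, C_1 ≅ Z^30, C_2 ≅ Z^20.

∂_1: C_1 → C_0 maps an edge to its endpoints' difference, ∂[p,q] = q − p. For instance
  ∂[4,6] = [6] − [4].
This gives a 10×30 integer matrix of rank 9; reducing to Smith normal form yields diagonal entries (1,1,1,1,1,1,1,1,1).

Boundary ∂_2: C_2 → C_1 maps a triangle to the signed sum of its edges. For instance
  ∂[1,3,8] = [3,8] − [1,8] + [1,3],
  ∂[4,8,9] = [8,9] − [4,9] + [4,8].
The 30×20 boundary matrix has rank 20 and Smith normal form diag(1,1,1,1,1,1,1,1,1,1,1,1,1,1,1,1,1,1,1,2).

Reading off H_k = ker ∂_k / im ∂_{k+1}:

  H_0: rank C_0 − rank ∂_1 = 10 − 9 = 1, and the invariant factors of ∂_1 are all 1, so H_0 ≅ Z.
  H_1: rank ker ∂_1 − rank ∂_2 = (30 − 9) − 20 = 1, and ∂_2 has invariant factor 2 > 1, so H_1 ≅ Z ⊕ Z/2Z.
  H_2: rank ker ∂_2 − rank ∂_3 = (20 − 20) − 0 = 0, and there is no ∂_3, so H_2 ≅ 0.

As a check, the Euler characteristic is 10 − 30 + 20 = 0, which agrees with 1 − 1 + 0 = 0.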